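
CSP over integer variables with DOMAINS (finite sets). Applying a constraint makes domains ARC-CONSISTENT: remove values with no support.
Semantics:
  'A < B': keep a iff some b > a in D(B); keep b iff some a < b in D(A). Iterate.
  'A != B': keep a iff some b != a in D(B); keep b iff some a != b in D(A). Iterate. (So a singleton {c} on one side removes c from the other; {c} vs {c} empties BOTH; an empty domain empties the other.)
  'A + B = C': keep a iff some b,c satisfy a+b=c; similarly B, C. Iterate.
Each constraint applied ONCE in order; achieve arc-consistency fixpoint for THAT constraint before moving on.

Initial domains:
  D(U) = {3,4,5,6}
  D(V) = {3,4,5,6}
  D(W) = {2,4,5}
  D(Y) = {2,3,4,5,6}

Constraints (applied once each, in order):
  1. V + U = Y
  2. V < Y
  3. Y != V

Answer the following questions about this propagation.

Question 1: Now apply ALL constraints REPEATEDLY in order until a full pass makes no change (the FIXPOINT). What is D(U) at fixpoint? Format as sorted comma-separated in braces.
pass 0 (initial): D(U)={3,4,5,6}
pass 1: U {3,4,5,6}->{3}; V {3,4,5,6}->{3}; Y {2,3,4,5,6}->{6}
pass 2: no change
Fixpoint after 2 passes: D(U) = {3}

Answer: {3}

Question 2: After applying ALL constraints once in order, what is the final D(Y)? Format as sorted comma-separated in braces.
Constraint 1 (V + U = Y) on D(V)={3,4,5,6} D(U)={3,4,5,6} D(Y)={2,3,4,5,6}: V {3,4,5,6}->{3}; U {3,4,5,6}->{3}; Y {2,3,4,5,6}->{6}
Constraint 2 (V < Y) on D(V)={3} D(Y)={6}: no change
Constraint 3 (Y != V) on D(Y)={6} D(V)={3}: no change
So after all 3 constraints: D(Y) = {6}

Answer: {6}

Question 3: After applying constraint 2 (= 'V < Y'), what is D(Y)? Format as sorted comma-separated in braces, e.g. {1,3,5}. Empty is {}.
Answer: {6}

Derivation:
Constraint 1 (V + U = Y) on D(V)={3,4,5,6} D(U)={3,4,5,6} D(Y)={2,3,4,5,6}: V {3,4,5,6}->{3}; U {3,4,5,6}->{3}; Y {2,3,4,5,6}->{6}
Constraint 2 (V < Y) on D(V)={3} D(Y)={6}: no change
So after constraint 2: D(Y) = {6}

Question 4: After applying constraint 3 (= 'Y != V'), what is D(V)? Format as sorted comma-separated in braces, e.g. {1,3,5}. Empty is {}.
Answer: {3}

Derivation:
Constraint 1 (V + U = Y) on D(V)={3,4,5,6} D(U)={3,4,5,6} D(Y)={2,3,4,5,6}: V {3,4,5,6}->{3}; U {3,4,5,6}->{3}; Y {2,3,4,5,6}->{6}
Constraint 2 (V < Y) on D(V)={3} D(Y)={6}: no change
Constraint 3 (Y != V) on D(Y)={6} D(V)={3}: no change
So after constraint 3: D(V) = {3}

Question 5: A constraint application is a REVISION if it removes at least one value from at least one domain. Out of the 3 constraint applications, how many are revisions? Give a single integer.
Constraint 1 (V + U = Y) on D(V)={3,4,5,6} D(U)={3,4,5,6} D(Y)={2,3,4,5,6}: V {3,4,5,6}->{3}; U {3,4,5,6}->{3}; Y {2,3,4,5,6}->{6} => REVISION
Constraint 2 (V < Y) on D(V)={3} D(Y)={6}: no change => not a revision
Constraint 3 (Y != V) on D(Y)={6} D(V)={3}: no change => not a revision
Total revisions = 1

Answer: 1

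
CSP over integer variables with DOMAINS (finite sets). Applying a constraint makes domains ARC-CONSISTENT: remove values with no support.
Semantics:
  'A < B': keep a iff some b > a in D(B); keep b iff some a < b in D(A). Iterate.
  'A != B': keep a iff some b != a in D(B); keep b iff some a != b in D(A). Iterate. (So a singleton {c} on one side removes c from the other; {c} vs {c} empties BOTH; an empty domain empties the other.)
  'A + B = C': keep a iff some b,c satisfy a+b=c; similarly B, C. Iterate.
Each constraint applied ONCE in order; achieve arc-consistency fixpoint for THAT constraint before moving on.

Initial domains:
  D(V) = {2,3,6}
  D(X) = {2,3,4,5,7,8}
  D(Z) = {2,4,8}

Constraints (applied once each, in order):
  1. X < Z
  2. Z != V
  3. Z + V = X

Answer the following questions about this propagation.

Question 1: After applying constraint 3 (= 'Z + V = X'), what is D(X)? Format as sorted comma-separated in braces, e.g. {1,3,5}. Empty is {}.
Answer: {7}

Derivation:
Constraint 1 (X < Z) on D(X)={2,3,4,5,7,8} D(Z)={2,4,8}: X {2,3,4,5,7,8}->{2,3,4,5,7}; Z {2,4,8}->{4,8}
Constraint 2 (Z != V) on D(Z)={4,8} D(V)={2,3,6}: no change
Constraint 3 (Z + V = X) on D(Z)={4,8} D(V)={2,3,6} D(X)={2,3,4,5,7}: Z {4,8}->{4}; V {2,3,6}->{3}; X {2,3,4,5,7}->{7}
So after constraint 3: D(X) = {7}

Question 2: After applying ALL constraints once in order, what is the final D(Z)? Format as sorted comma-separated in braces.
Answer: {4}

Derivation:
Constraint 1 (X < Z) on D(X)={2,3,4,5,7,8} D(Z)={2,4,8}: X {2,3,4,5,7,8}->{2,3,4,5,7}; Z {2,4,8}->{4,8}
Constraint 2 (Z != V) on D(Z)={4,8} D(V)={2,3,6}: no change
Constraint 3 (Z + V = X) on D(Z)={4,8} D(V)={2,3,6} D(X)={2,3,4,5,7}: Z {4,8}->{4}; V {2,3,6}->{3}; X {2,3,4,5,7}->{7}
So after all 3 constraints: D(Z) = {4}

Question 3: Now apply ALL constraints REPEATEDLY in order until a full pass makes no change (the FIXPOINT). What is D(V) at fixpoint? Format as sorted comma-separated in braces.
Answer: {}

Derivation:
pass 0 (initial): D(V)={2,3,6}
pass 1: V {2,3,6}->{3}; X {2,3,4,5,7,8}->{7}; Z {2,4,8}->{4}
pass 2: V {3}->{}; X {7}->{}; Z {4}->{}
pass 3: no change
Fixpoint after 3 passes: D(V) = {}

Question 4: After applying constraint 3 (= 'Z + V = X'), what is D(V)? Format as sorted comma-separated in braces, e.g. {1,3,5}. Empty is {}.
Answer: {3}

Derivation:
Constraint 1 (X < Z) on D(X)={2,3,4,5,7,8} D(Z)={2,4,8}: X {2,3,4,5,7,8}->{2,3,4,5,7}; Z {2,4,8}->{4,8}
Constraint 2 (Z != V) on D(Z)={4,8} D(V)={2,3,6}: no change
Constraint 3 (Z + V = X) on D(Z)={4,8} D(V)={2,3,6} D(X)={2,3,4,5,7}: Z {4,8}->{4}; V {2,3,6}->{3}; X {2,3,4,5,7}->{7}
So after constraint 3: D(V) = {3}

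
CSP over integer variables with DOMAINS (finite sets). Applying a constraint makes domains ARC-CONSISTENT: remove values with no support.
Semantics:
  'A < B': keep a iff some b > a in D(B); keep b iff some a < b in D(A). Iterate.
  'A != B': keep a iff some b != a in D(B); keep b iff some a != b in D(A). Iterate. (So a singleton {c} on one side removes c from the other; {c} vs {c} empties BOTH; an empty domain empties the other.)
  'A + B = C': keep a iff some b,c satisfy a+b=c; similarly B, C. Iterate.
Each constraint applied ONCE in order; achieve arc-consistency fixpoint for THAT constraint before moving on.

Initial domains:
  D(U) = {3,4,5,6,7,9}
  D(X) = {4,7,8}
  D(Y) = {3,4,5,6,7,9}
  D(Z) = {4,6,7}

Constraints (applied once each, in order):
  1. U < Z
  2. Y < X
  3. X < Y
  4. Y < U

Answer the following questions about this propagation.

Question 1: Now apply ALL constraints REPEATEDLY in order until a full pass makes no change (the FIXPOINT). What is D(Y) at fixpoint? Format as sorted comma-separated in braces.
Answer: {}

Derivation:
pass 0 (initial): D(Y)={3,4,5,6,7,9}
pass 1: U {3,4,5,6,7,9}->{6}; X {4,7,8}->{4}; Y {3,4,5,6,7,9}->{5}
pass 2: U {6}->{}; X {4}->{}; Y {5}->{}; Z {4,6,7}->{7}
pass 3: Z {7}->{}
pass 4: no change
Fixpoint after 4 passes: D(Y) = {}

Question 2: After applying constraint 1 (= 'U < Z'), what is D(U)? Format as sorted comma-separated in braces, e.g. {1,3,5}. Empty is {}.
Constraint 1 (U < Z) on D(U)={3,4,5,6,7,9} D(Z)={4,6,7}: U {3,4,5,6,7,9}->{3,4,5,6}
So after constraint 1: D(U) = {3,4,5,6}

Answer: {3,4,5,6}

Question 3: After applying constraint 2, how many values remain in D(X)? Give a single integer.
Answer: 3

Derivation:
Constraint 1 (U < Z) on D(U)={3,4,5,6,7,9} D(Z)={4,6,7}: U {3,4,5,6,7,9}->{3,4,5,6}
Constraint 2 (Y < X) on D(Y)={3,4,5,6,7,9} D(X)={4,7,8}: Y {3,4,5,6,7,9}->{3,4,5,6,7}
So after constraint 2: D(X)={4,7,8}, size = 3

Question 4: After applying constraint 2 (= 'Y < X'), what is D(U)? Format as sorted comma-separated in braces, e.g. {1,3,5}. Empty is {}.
Answer: {3,4,5,6}

Derivation:
Constraint 1 (U < Z) on D(U)={3,4,5,6,7,9} D(Z)={4,6,7}: U {3,4,5,6,7,9}->{3,4,5,6}
Constraint 2 (Y < X) on D(Y)={3,4,5,6,7,9} D(X)={4,7,8}: Y {3,4,5,6,7,9}->{3,4,5,6,7}
So after constraint 2: D(U) = {3,4,5,6}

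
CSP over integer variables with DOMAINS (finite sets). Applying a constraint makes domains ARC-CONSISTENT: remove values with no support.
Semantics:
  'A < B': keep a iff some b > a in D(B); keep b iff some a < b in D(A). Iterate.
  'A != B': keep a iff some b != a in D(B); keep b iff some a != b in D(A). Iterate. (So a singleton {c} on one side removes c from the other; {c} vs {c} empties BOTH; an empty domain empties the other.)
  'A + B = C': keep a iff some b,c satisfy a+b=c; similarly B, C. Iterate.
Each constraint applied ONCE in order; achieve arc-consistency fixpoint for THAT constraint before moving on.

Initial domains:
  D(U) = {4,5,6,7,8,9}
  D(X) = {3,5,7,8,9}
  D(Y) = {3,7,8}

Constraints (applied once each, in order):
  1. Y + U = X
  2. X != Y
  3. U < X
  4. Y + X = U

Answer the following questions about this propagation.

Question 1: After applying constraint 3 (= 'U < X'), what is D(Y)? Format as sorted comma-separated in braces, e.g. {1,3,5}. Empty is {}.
Constraint 1 (Y + U = X) on D(Y)={3,7,8} D(U)={4,5,6,7,8,9} D(X)={3,5,7,8,9}: Y {3,7,8}->{3}; U {4,5,6,7,8,9}->{4,5,6}; X {3,5,7,8,9}->{7,8,9}
Constraint 2 (X != Y) on D(X)={7,8,9} D(Y)={3}: no change
Constraint 3 (U < X) on D(U)={4,5,6} D(X)={7,8,9}: no change
So after constraint 3: D(Y) = {3}

Answer: {3}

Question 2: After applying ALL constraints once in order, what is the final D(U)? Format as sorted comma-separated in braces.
Answer: {}

Derivation:
Constraint 1 (Y + U = X) on D(Y)={3,7,8} D(U)={4,5,6,7,8,9} D(X)={3,5,7,8,9}: Y {3,7,8}->{3}; U {4,5,6,7,8,9}->{4,5,6}; X {3,5,7,8,9}->{7,8,9}
Constraint 2 (X != Y) on D(X)={7,8,9} D(Y)={3}: no change
Constraint 3 (U < X) on D(U)={4,5,6} D(X)={7,8,9}: no change
Constraint 4 (Y + X = U) on D(Y)={3} D(X)={7,8,9} D(U)={4,5,6}: Y {3}->{}; X {7,8,9}->{}; U {4,5,6}->{}
So after all 4 constraints: D(U) = {}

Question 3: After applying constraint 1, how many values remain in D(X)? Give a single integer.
Constraint 1 (Y + U = X) on D(Y)={3,7,8} D(U)={4,5,6,7,8,9} D(X)={3,5,7,8,9}: Y {3,7,8}->{3}; U {4,5,6,7,8,9}->{4,5,6}; X {3,5,7,8,9}->{7,8,9}
So after constraint 1: D(X)={7,8,9}, size = 3

Answer: 3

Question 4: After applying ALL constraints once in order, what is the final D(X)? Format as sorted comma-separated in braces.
Constraint 1 (Y + U = X) on D(Y)={3,7,8} D(U)={4,5,6,7,8,9} D(X)={3,5,7,8,9}: Y {3,7,8}->{3}; U {4,5,6,7,8,9}->{4,5,6}; X {3,5,7,8,9}->{7,8,9}
Constraint 2 (X != Y) on D(X)={7,8,9} D(Y)={3}: no change
Constraint 3 (U < X) on D(U)={4,5,6} D(X)={7,8,9}: no change
Constraint 4 (Y + X = U) on D(Y)={3} D(X)={7,8,9} D(U)={4,5,6}: Y {3}->{}; X {7,8,9}->{}; U {4,5,6}->{}
So after all 4 constraints: D(X) = {}

Answer: {}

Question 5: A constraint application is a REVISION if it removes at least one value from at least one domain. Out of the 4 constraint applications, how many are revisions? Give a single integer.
Answer: 2

Derivation:
Constraint 1 (Y + U = X) on D(Y)={3,7,8} D(U)={4,5,6,7,8,9} D(X)={3,5,7,8,9}: Y {3,7,8}->{3}; U {4,5,6,7,8,9}->{4,5,6}; X {3,5,7,8,9}->{7,8,9} => REVISION
Constraint 2 (X != Y) on D(X)={7,8,9} D(Y)={3}: no change => not a revision
Constraint 3 (U < X) on D(U)={4,5,6} D(X)={7,8,9}: no change => not a revision
Constraint 4 (Y + X = U) on D(Y)={3} D(X)={7,8,9} D(U)={4,5,6}: Y {3}->{}; X {7,8,9}->{}; U {4,5,6}->{} => REVISION
Total revisions = 2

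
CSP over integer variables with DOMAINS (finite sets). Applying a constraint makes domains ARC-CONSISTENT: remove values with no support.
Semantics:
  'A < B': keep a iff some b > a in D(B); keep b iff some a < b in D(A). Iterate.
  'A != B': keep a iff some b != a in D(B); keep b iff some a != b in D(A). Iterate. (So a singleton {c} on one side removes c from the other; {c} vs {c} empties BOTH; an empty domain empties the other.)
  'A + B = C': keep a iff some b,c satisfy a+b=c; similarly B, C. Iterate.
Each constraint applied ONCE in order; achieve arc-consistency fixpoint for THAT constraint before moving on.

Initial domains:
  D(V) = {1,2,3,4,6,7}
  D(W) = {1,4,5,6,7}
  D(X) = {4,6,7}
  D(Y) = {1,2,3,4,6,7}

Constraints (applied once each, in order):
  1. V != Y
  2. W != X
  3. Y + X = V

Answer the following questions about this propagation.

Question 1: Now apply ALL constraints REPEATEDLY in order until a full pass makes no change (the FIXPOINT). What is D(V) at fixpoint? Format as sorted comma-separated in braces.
pass 0 (initial): D(V)={1,2,3,4,6,7}
pass 1: V {1,2,3,4,6,7}->{6,7}; X {4,6,7}->{4,6}; Y {1,2,3,4,6,7}->{1,2,3}
pass 2: no change
Fixpoint after 2 passes: D(V) = {6,7}

Answer: {6,7}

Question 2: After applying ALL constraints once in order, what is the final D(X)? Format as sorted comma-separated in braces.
Constraint 1 (V != Y) on D(V)={1,2,3,4,6,7} D(Y)={1,2,3,4,6,7}: no change
Constraint 2 (W != X) on D(W)={1,4,5,6,7} D(X)={4,6,7}: no change
Constraint 3 (Y + X = V) on D(Y)={1,2,3,4,6,7} D(X)={4,6,7} D(V)={1,2,3,4,6,7}: Y {1,2,3,4,6,7}->{1,2,3}; X {4,6,7}->{4,6}; V {1,2,3,4,6,7}->{6,7}
So after all 3 constraints: D(X) = {4,6}

Answer: {4,6}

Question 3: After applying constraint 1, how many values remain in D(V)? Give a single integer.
Constraint 1 (V != Y) on D(V)={1,2,3,4,6,7} D(Y)={1,2,3,4,6,7}: no change
So after constraint 1: D(V)={1,2,3,4,6,7}, size = 6

Answer: 6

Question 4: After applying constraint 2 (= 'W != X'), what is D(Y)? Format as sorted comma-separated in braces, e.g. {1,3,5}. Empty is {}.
Constraint 1 (V != Y) on D(V)={1,2,3,4,6,7} D(Y)={1,2,3,4,6,7}: no change
Constraint 2 (W != X) on D(W)={1,4,5,6,7} D(X)={4,6,7}: no change
So after constraint 2: D(Y) = {1,2,3,4,6,7}

Answer: {1,2,3,4,6,7}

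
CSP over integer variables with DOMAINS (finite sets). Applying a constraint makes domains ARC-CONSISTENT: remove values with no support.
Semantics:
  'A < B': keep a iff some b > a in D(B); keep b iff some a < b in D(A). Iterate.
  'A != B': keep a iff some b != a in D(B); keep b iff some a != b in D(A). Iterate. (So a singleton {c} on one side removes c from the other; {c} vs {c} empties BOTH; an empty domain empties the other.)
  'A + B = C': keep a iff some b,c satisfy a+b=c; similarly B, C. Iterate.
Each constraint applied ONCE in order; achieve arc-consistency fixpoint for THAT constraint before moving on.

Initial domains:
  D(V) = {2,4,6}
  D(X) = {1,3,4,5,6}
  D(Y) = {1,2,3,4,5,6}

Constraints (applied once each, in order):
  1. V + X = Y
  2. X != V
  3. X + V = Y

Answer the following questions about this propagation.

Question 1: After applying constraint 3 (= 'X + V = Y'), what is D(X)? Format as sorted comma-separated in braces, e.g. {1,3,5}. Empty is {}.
Constraint 1 (V + X = Y) on D(V)={2,4,6} D(X)={1,3,4,5,6} D(Y)={1,2,3,4,5,6}: V {2,4,6}->{2,4}; X {1,3,4,5,6}->{1,3,4}; Y {1,2,3,4,5,6}->{3,5,6}
Constraint 2 (X != V) on D(X)={1,3,4} D(V)={2,4}: no change
Constraint 3 (X + V = Y) on D(X)={1,3,4} D(V)={2,4} D(Y)={3,5,6}: no change
So after constraint 3: D(X) = {1,3,4}

Answer: {1,3,4}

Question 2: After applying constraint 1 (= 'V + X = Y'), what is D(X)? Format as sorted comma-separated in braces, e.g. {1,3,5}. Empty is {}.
Answer: {1,3,4}

Derivation:
Constraint 1 (V + X = Y) on D(V)={2,4,6} D(X)={1,3,4,5,6} D(Y)={1,2,3,4,5,6}: V {2,4,6}->{2,4}; X {1,3,4,5,6}->{1,3,4}; Y {1,2,3,4,5,6}->{3,5,6}
So after constraint 1: D(X) = {1,3,4}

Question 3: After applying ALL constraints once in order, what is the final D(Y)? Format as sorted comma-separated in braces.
Answer: {3,5,6}

Derivation:
Constraint 1 (V + X = Y) on D(V)={2,4,6} D(X)={1,3,4,5,6} D(Y)={1,2,3,4,5,6}: V {2,4,6}->{2,4}; X {1,3,4,5,6}->{1,3,4}; Y {1,2,3,4,5,6}->{3,5,6}
Constraint 2 (X != V) on D(X)={1,3,4} D(V)={2,4}: no change
Constraint 3 (X + V = Y) on D(X)={1,3,4} D(V)={2,4} D(Y)={3,5,6}: no change
So after all 3 constraints: D(Y) = {3,5,6}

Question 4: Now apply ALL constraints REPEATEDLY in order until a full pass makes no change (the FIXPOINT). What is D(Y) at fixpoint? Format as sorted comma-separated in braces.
pass 0 (initial): D(Y)={1,2,3,4,5,6}
pass 1: V {2,4,6}->{2,4}; X {1,3,4,5,6}->{1,3,4}; Y {1,2,3,4,5,6}->{3,5,6}
pass 2: no change
Fixpoint after 2 passes: D(Y) = {3,5,6}

Answer: {3,5,6}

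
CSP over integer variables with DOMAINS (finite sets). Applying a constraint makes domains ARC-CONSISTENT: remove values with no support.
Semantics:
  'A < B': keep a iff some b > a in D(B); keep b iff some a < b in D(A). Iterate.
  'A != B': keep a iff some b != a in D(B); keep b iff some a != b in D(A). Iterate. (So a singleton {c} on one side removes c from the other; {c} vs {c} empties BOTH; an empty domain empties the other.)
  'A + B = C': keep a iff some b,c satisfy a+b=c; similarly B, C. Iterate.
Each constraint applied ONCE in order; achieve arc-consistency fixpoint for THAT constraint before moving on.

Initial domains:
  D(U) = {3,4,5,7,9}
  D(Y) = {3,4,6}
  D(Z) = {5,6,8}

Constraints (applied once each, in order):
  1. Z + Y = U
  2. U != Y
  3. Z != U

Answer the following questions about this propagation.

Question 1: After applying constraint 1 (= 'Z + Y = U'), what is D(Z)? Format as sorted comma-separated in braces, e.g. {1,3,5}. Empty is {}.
Constraint 1 (Z + Y = U) on D(Z)={5,6,8} D(Y)={3,4,6} D(U)={3,4,5,7,9}: Z {5,6,8}->{5,6}; Y {3,4,6}->{3,4}; U {3,4,5,7,9}->{9}
So after constraint 1: D(Z) = {5,6}

Answer: {5,6}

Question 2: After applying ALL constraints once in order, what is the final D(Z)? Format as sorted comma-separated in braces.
Constraint 1 (Z + Y = U) on D(Z)={5,6,8} D(Y)={3,4,6} D(U)={3,4,5,7,9}: Z {5,6,8}->{5,6}; Y {3,4,6}->{3,4}; U {3,4,5,7,9}->{9}
Constraint 2 (U != Y) on D(U)={9} D(Y)={3,4}: no change
Constraint 3 (Z != U) on D(Z)={5,6} D(U)={9}: no change
So after all 3 constraints: D(Z) = {5,6}

Answer: {5,6}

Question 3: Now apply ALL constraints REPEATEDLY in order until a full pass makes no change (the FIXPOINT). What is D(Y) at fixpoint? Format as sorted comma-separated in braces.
Answer: {3,4}

Derivation:
pass 0 (initial): D(Y)={3,4,6}
pass 1: U {3,4,5,7,9}->{9}; Y {3,4,6}->{3,4}; Z {5,6,8}->{5,6}
pass 2: no change
Fixpoint after 2 passes: D(Y) = {3,4}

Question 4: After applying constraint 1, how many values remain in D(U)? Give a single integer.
Answer: 1

Derivation:
Constraint 1 (Z + Y = U) on D(Z)={5,6,8} D(Y)={3,4,6} D(U)={3,4,5,7,9}: Z {5,6,8}->{5,6}; Y {3,4,6}->{3,4}; U {3,4,5,7,9}->{9}
So after constraint 1: D(U)={9}, size = 1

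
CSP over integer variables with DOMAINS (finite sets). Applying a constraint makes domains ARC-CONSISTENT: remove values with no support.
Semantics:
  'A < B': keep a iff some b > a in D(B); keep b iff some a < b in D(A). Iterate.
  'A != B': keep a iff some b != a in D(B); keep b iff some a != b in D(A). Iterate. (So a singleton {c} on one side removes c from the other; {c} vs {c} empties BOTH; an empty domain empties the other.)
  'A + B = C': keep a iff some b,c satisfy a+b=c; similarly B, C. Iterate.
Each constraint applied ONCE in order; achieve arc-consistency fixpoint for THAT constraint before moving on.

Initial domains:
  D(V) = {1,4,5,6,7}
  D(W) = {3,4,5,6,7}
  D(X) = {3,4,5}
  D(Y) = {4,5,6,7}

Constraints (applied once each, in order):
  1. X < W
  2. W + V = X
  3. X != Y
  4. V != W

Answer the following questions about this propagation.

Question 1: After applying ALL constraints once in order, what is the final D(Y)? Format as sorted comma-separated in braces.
Answer: {4,6,7}

Derivation:
Constraint 1 (X < W) on D(X)={3,4,5} D(W)={3,4,5,6,7}: W {3,4,5,6,7}->{4,5,6,7}
Constraint 2 (W + V = X) on D(W)={4,5,6,7} D(V)={1,4,5,6,7} D(X)={3,4,5}: W {4,5,6,7}->{4}; V {1,4,5,6,7}->{1}; X {3,4,5}->{5}
Constraint 3 (X != Y) on D(X)={5} D(Y)={4,5,6,7}: Y {4,5,6,7}->{4,6,7}
Constraint 4 (V != W) on D(V)={1} D(W)={4}: no change
So after all 4 constraints: D(Y) = {4,6,7}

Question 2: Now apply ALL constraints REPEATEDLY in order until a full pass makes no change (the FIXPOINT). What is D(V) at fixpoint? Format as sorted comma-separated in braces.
Answer: {}

Derivation:
pass 0 (initial): D(V)={1,4,5,6,7}
pass 1: V {1,4,5,6,7}->{1}; W {3,4,5,6,7}->{4}; X {3,4,5}->{5}; Y {4,5,6,7}->{4,6,7}
pass 2: V {1}->{}; W {4}->{}; X {5}->{}; Y {4,6,7}->{}
pass 3: no change
Fixpoint after 3 passes: D(V) = {}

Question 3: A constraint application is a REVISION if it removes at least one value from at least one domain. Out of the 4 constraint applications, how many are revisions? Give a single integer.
Constraint 1 (X < W) on D(X)={3,4,5} D(W)={3,4,5,6,7}: W {3,4,5,6,7}->{4,5,6,7} => REVISION
Constraint 2 (W + V = X) on D(W)={4,5,6,7} D(V)={1,4,5,6,7} D(X)={3,4,5}: W {4,5,6,7}->{4}; V {1,4,5,6,7}->{1}; X {3,4,5}->{5} => REVISION
Constraint 3 (X != Y) on D(X)={5} D(Y)={4,5,6,7}: Y {4,5,6,7}->{4,6,7} => REVISION
Constraint 4 (V != W) on D(V)={1} D(W)={4}: no change => not a revision
Total revisions = 3

Answer: 3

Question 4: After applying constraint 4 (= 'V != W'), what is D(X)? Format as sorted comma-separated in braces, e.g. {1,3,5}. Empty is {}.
Answer: {5}

Derivation:
Constraint 1 (X < W) on D(X)={3,4,5} D(W)={3,4,5,6,7}: W {3,4,5,6,7}->{4,5,6,7}
Constraint 2 (W + V = X) on D(W)={4,5,6,7} D(V)={1,4,5,6,7} D(X)={3,4,5}: W {4,5,6,7}->{4}; V {1,4,5,6,7}->{1}; X {3,4,5}->{5}
Constraint 3 (X != Y) on D(X)={5} D(Y)={4,5,6,7}: Y {4,5,6,7}->{4,6,7}
Constraint 4 (V != W) on D(V)={1} D(W)={4}: no change
So after constraint 4: D(X) = {5}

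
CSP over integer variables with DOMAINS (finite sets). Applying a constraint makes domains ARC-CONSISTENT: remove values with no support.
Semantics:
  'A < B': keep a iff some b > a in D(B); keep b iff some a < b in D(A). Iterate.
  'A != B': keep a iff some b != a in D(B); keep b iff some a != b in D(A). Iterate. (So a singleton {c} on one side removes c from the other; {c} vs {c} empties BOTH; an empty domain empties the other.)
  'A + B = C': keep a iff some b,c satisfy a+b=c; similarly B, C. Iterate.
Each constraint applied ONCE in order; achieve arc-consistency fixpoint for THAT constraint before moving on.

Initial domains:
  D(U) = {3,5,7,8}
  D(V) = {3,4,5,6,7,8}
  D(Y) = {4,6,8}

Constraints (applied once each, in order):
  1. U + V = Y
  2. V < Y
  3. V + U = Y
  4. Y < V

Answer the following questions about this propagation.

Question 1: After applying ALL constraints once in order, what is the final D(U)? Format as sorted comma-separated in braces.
Answer: {3,5}

Derivation:
Constraint 1 (U + V = Y) on D(U)={3,5,7,8} D(V)={3,4,5,6,7,8} D(Y)={4,6,8}: U {3,5,7,8}->{3,5}; V {3,4,5,6,7,8}->{3,5}; Y {4,6,8}->{6,8}
Constraint 2 (V < Y) on D(V)={3,5} D(Y)={6,8}: no change
Constraint 3 (V + U = Y) on D(V)={3,5} D(U)={3,5} D(Y)={6,8}: no change
Constraint 4 (Y < V) on D(Y)={6,8} D(V)={3,5}: Y {6,8}->{}; V {3,5}->{}
So after all 4 constraints: D(U) = {3,5}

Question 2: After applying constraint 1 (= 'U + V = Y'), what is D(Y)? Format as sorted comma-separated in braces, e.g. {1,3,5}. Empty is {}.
Constraint 1 (U + V = Y) on D(U)={3,5,7,8} D(V)={3,4,5,6,7,8} D(Y)={4,6,8}: U {3,5,7,8}->{3,5}; V {3,4,5,6,7,8}->{3,5}; Y {4,6,8}->{6,8}
So after constraint 1: D(Y) = {6,8}

Answer: {6,8}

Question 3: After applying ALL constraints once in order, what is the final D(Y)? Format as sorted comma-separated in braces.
Constraint 1 (U + V = Y) on D(U)={3,5,7,8} D(V)={3,4,5,6,7,8} D(Y)={4,6,8}: U {3,5,7,8}->{3,5}; V {3,4,5,6,7,8}->{3,5}; Y {4,6,8}->{6,8}
Constraint 2 (V < Y) on D(V)={3,5} D(Y)={6,8}: no change
Constraint 3 (V + U = Y) on D(V)={3,5} D(U)={3,5} D(Y)={6,8}: no change
Constraint 4 (Y < V) on D(Y)={6,8} D(V)={3,5}: Y {6,8}->{}; V {3,5}->{}
So after all 4 constraints: D(Y) = {}

Answer: {}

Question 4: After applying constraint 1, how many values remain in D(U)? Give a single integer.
Answer: 2

Derivation:
Constraint 1 (U + V = Y) on D(U)={3,5,7,8} D(V)={3,4,5,6,7,8} D(Y)={4,6,8}: U {3,5,7,8}->{3,5}; V {3,4,5,6,7,8}->{3,5}; Y {4,6,8}->{6,8}
So after constraint 1: D(U)={3,5}, size = 2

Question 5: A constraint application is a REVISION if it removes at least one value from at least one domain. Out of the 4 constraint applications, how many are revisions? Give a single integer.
Answer: 2

Derivation:
Constraint 1 (U + V = Y) on D(U)={3,5,7,8} D(V)={3,4,5,6,7,8} D(Y)={4,6,8}: U {3,5,7,8}->{3,5}; V {3,4,5,6,7,8}->{3,5}; Y {4,6,8}->{6,8} => REVISION
Constraint 2 (V < Y) on D(V)={3,5} D(Y)={6,8}: no change => not a revision
Constraint 3 (V + U = Y) on D(V)={3,5} D(U)={3,5} D(Y)={6,8}: no change => not a revision
Constraint 4 (Y < V) on D(Y)={6,8} D(V)={3,5}: Y {6,8}->{}; V {3,5}->{} => REVISION
Total revisions = 2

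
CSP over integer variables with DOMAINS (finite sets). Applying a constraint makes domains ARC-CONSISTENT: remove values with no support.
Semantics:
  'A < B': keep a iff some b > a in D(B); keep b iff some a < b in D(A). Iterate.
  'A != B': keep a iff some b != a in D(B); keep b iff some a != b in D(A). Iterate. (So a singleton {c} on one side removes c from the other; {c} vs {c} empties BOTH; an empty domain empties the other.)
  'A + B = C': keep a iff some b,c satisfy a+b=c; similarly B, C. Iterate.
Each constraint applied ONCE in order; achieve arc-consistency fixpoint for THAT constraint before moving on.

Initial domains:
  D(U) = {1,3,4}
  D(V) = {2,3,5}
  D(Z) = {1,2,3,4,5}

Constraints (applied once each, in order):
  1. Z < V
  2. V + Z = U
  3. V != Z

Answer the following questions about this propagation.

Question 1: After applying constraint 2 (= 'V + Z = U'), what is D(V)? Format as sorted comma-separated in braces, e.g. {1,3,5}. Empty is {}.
Constraint 1 (Z < V) on D(Z)={1,2,3,4,5} D(V)={2,3,5}: Z {1,2,3,4,5}->{1,2,3,4}
Constraint 2 (V + Z = U) on D(V)={2,3,5} D(Z)={1,2,3,4} D(U)={1,3,4}: V {2,3,5}->{2,3}; Z {1,2,3,4}->{1,2}; U {1,3,4}->{3,4}
So after constraint 2: D(V) = {2,3}

Answer: {2,3}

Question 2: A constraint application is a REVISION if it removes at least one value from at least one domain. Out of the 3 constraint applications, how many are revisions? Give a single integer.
Answer: 2

Derivation:
Constraint 1 (Z < V) on D(Z)={1,2,3,4,5} D(V)={2,3,5}: Z {1,2,3,4,5}->{1,2,3,4} => REVISION
Constraint 2 (V + Z = U) on D(V)={2,3,5} D(Z)={1,2,3,4} D(U)={1,3,4}: V {2,3,5}->{2,3}; Z {1,2,3,4}->{1,2}; U {1,3,4}->{3,4} => REVISION
Constraint 3 (V != Z) on D(V)={2,3} D(Z)={1,2}: no change => not a revision
Total revisions = 2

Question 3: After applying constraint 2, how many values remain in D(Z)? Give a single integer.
Constraint 1 (Z < V) on D(Z)={1,2,3,4,5} D(V)={2,3,5}: Z {1,2,3,4,5}->{1,2,3,4}
Constraint 2 (V + Z = U) on D(V)={2,3,5} D(Z)={1,2,3,4} D(U)={1,3,4}: V {2,3,5}->{2,3}; Z {1,2,3,4}->{1,2}; U {1,3,4}->{3,4}
So after constraint 2: D(Z)={1,2}, size = 2

Answer: 2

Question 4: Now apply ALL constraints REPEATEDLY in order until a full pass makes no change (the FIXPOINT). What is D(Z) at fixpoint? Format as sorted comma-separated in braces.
Answer: {1,2}

Derivation:
pass 0 (initial): D(Z)={1,2,3,4,5}
pass 1: U {1,3,4}->{3,4}; V {2,3,5}->{2,3}; Z {1,2,3,4,5}->{1,2}
pass 2: no change
Fixpoint after 2 passes: D(Z) = {1,2}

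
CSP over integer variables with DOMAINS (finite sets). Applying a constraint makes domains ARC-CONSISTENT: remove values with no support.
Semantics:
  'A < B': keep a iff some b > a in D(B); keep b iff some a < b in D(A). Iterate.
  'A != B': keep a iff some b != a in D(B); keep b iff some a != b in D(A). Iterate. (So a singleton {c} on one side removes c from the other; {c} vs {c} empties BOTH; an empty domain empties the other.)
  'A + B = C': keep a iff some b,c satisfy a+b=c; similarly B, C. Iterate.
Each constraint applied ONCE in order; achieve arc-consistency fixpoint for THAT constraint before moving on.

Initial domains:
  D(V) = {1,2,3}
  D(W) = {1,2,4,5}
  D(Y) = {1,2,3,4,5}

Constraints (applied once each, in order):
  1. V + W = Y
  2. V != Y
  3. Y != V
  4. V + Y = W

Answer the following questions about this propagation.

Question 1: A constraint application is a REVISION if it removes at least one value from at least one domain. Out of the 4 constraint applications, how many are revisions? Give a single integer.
Answer: 2

Derivation:
Constraint 1 (V + W = Y) on D(V)={1,2,3} D(W)={1,2,4,5} D(Y)={1,2,3,4,5}: W {1,2,4,5}->{1,2,4}; Y {1,2,3,4,5}->{2,3,4,5} => REVISION
Constraint 2 (V != Y) on D(V)={1,2,3} D(Y)={2,3,4,5}: no change => not a revision
Constraint 3 (Y != V) on D(Y)={2,3,4,5} D(V)={1,2,3}: no change => not a revision
Constraint 4 (V + Y = W) on D(V)={1,2,3} D(Y)={2,3,4,5} D(W)={1,2,4}: V {1,2,3}->{1,2}; Y {2,3,4,5}->{2,3}; W {1,2,4}->{4} => REVISION
Total revisions = 2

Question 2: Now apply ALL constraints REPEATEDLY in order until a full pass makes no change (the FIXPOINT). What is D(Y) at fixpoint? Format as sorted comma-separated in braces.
Answer: {}

Derivation:
pass 0 (initial): D(Y)={1,2,3,4,5}
pass 1: V {1,2,3}->{1,2}; W {1,2,4,5}->{4}; Y {1,2,3,4,5}->{2,3}
pass 2: V {1,2}->{}; W {4}->{}; Y {2,3}->{}
pass 3: no change
Fixpoint after 3 passes: D(Y) = {}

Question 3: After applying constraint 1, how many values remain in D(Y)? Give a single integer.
Answer: 4

Derivation:
Constraint 1 (V + W = Y) on D(V)={1,2,3} D(W)={1,2,4,5} D(Y)={1,2,3,4,5}: W {1,2,4,5}->{1,2,4}; Y {1,2,3,4,5}->{2,3,4,5}
So after constraint 1: D(Y)={2,3,4,5}, size = 4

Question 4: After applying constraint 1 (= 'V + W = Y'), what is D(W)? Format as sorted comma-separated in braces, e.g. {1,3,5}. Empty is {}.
Answer: {1,2,4}

Derivation:
Constraint 1 (V + W = Y) on D(V)={1,2,3} D(W)={1,2,4,5} D(Y)={1,2,3,4,5}: W {1,2,4,5}->{1,2,4}; Y {1,2,3,4,5}->{2,3,4,5}
So after constraint 1: D(W) = {1,2,4}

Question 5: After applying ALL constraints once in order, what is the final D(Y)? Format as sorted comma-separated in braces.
Constraint 1 (V + W = Y) on D(V)={1,2,3} D(W)={1,2,4,5} D(Y)={1,2,3,4,5}: W {1,2,4,5}->{1,2,4}; Y {1,2,3,4,5}->{2,3,4,5}
Constraint 2 (V != Y) on D(V)={1,2,3} D(Y)={2,3,4,5}: no change
Constraint 3 (Y != V) on D(Y)={2,3,4,5} D(V)={1,2,3}: no change
Constraint 4 (V + Y = W) on D(V)={1,2,3} D(Y)={2,3,4,5} D(W)={1,2,4}: V {1,2,3}->{1,2}; Y {2,3,4,5}->{2,3}; W {1,2,4}->{4}
So after all 4 constraints: D(Y) = {2,3}

Answer: {2,3}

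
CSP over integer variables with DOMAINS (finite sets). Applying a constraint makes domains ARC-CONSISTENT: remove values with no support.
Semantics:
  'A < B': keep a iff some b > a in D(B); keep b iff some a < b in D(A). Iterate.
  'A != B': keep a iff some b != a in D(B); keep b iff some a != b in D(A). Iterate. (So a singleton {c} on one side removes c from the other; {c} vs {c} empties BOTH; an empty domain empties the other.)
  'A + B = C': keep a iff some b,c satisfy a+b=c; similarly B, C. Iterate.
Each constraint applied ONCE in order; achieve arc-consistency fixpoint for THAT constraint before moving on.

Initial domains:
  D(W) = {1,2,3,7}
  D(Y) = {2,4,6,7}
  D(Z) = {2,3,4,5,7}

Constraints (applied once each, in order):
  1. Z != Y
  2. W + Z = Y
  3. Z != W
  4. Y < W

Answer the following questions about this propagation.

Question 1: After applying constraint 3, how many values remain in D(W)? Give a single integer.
Answer: 3

Derivation:
Constraint 1 (Z != Y) on D(Z)={2,3,4,5,7} D(Y)={2,4,6,7}: no change
Constraint 2 (W + Z = Y) on D(W)={1,2,3,7} D(Z)={2,3,4,5,7} D(Y)={2,4,6,7}: W {1,2,3,7}->{1,2,3}; Z {2,3,4,5,7}->{2,3,4,5}; Y {2,4,6,7}->{4,6,7}
Constraint 3 (Z != W) on D(Z)={2,3,4,5} D(W)={1,2,3}: no change
So after constraint 3: D(W)={1,2,3}, size = 3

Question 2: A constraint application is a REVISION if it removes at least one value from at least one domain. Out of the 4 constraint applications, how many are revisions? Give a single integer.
Answer: 2

Derivation:
Constraint 1 (Z != Y) on D(Z)={2,3,4,5,7} D(Y)={2,4,6,7}: no change => not a revision
Constraint 2 (W + Z = Y) on D(W)={1,2,3,7} D(Z)={2,3,4,5,7} D(Y)={2,4,6,7}: W {1,2,3,7}->{1,2,3}; Z {2,3,4,5,7}->{2,3,4,5}; Y {2,4,6,7}->{4,6,7} => REVISION
Constraint 3 (Z != W) on D(Z)={2,3,4,5} D(W)={1,2,3}: no change => not a revision
Constraint 4 (Y < W) on D(Y)={4,6,7} D(W)={1,2,3}: Y {4,6,7}->{}; W {1,2,3}->{} => REVISION
Total revisions = 2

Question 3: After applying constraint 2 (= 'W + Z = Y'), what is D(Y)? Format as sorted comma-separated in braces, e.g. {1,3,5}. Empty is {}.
Answer: {4,6,7}

Derivation:
Constraint 1 (Z != Y) on D(Z)={2,3,4,5,7} D(Y)={2,4,6,7}: no change
Constraint 2 (W + Z = Y) on D(W)={1,2,3,7} D(Z)={2,3,4,5,7} D(Y)={2,4,6,7}: W {1,2,3,7}->{1,2,3}; Z {2,3,4,5,7}->{2,3,4,5}; Y {2,4,6,7}->{4,6,7}
So after constraint 2: D(Y) = {4,6,7}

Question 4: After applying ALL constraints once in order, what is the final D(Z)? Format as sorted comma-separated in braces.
Answer: {2,3,4,5}

Derivation:
Constraint 1 (Z != Y) on D(Z)={2,3,4,5,7} D(Y)={2,4,6,7}: no change
Constraint 2 (W + Z = Y) on D(W)={1,2,3,7} D(Z)={2,3,4,5,7} D(Y)={2,4,6,7}: W {1,2,3,7}->{1,2,3}; Z {2,3,4,5,7}->{2,3,4,5}; Y {2,4,6,7}->{4,6,7}
Constraint 3 (Z != W) on D(Z)={2,3,4,5} D(W)={1,2,3}: no change
Constraint 4 (Y < W) on D(Y)={4,6,7} D(W)={1,2,3}: Y {4,6,7}->{}; W {1,2,3}->{}
So after all 4 constraints: D(Z) = {2,3,4,5}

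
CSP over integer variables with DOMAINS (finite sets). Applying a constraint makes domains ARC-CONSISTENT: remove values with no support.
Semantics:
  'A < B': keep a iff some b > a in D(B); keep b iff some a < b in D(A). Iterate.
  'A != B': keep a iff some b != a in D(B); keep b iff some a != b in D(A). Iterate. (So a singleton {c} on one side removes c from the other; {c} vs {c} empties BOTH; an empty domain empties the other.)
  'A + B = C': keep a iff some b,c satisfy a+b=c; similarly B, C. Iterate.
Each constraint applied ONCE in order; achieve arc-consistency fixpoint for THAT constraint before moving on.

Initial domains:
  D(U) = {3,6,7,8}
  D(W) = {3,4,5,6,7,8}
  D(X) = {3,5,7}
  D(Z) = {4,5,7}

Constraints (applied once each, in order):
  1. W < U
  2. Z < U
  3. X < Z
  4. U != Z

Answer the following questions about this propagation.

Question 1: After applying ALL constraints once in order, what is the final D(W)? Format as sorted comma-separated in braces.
Constraint 1 (W < U) on D(W)={3,4,5,6,7,8} D(U)={3,6,7,8}: W {3,4,5,6,7,8}->{3,4,5,6,7}; U {3,6,7,8}->{6,7,8}
Constraint 2 (Z < U) on D(Z)={4,5,7} D(U)={6,7,8}: no change
Constraint 3 (X < Z) on D(X)={3,5,7} D(Z)={4,5,7}: X {3,5,7}->{3,5}
Constraint 4 (U != Z) on D(U)={6,7,8} D(Z)={4,5,7}: no change
So after all 4 constraints: D(W) = {3,4,5,6,7}

Answer: {3,4,5,6,7}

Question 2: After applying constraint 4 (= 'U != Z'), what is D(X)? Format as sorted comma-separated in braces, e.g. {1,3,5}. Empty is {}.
Constraint 1 (W < U) on D(W)={3,4,5,6,7,8} D(U)={3,6,7,8}: W {3,4,5,6,7,8}->{3,4,5,6,7}; U {3,6,7,8}->{6,7,8}
Constraint 2 (Z < U) on D(Z)={4,5,7} D(U)={6,7,8}: no change
Constraint 3 (X < Z) on D(X)={3,5,7} D(Z)={4,5,7}: X {3,5,7}->{3,5}
Constraint 4 (U != Z) on D(U)={6,7,8} D(Z)={4,5,7}: no change
So after constraint 4: D(X) = {3,5}

Answer: {3,5}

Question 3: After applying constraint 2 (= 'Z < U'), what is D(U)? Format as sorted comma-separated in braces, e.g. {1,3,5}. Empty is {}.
Constraint 1 (W < U) on D(W)={3,4,5,6,7,8} D(U)={3,6,7,8}: W {3,4,5,6,7,8}->{3,4,5,6,7}; U {3,6,7,8}->{6,7,8}
Constraint 2 (Z < U) on D(Z)={4,5,7} D(U)={6,7,8}: no change
So after constraint 2: D(U) = {6,7,8}

Answer: {6,7,8}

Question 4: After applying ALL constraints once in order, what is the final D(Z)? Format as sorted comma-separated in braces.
Constraint 1 (W < U) on D(W)={3,4,5,6,7,8} D(U)={3,6,7,8}: W {3,4,5,6,7,8}->{3,4,5,6,7}; U {3,6,7,8}->{6,7,8}
Constraint 2 (Z < U) on D(Z)={4,5,7} D(U)={6,7,8}: no change
Constraint 3 (X < Z) on D(X)={3,5,7} D(Z)={4,5,7}: X {3,5,7}->{3,5}
Constraint 4 (U != Z) on D(U)={6,7,8} D(Z)={4,5,7}: no change
So after all 4 constraints: D(Z) = {4,5,7}

Answer: {4,5,7}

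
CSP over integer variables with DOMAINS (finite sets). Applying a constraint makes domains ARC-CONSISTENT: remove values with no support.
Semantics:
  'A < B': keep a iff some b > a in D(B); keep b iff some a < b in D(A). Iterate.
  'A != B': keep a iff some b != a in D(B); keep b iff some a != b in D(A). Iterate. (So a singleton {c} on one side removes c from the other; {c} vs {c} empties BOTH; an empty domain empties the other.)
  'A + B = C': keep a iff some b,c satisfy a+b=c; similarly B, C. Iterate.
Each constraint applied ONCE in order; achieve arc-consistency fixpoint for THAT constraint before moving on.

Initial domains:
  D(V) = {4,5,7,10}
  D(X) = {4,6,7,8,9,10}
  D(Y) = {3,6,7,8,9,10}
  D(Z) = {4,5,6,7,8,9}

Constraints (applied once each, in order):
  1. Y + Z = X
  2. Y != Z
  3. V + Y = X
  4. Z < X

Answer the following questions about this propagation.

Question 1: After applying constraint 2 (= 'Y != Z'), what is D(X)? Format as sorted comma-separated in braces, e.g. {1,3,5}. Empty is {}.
Constraint 1 (Y + Z = X) on D(Y)={3,6,7,8,9,10} D(Z)={4,5,6,7,8,9} D(X)={4,6,7,8,9,10}: Y {3,6,7,8,9,10}->{3,6}; Z {4,5,6,7,8,9}->{4,5,6,7}; X {4,6,7,8,9,10}->{7,8,9,10}
Constraint 2 (Y != Z) on D(Y)={3,6} D(Z)={4,5,6,7}: no change
So after constraint 2: D(X) = {7,8,9,10}

Answer: {7,8,9,10}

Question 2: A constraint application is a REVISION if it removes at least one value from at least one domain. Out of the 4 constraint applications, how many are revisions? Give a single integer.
Answer: 2

Derivation:
Constraint 1 (Y + Z = X) on D(Y)={3,6,7,8,9,10} D(Z)={4,5,6,7,8,9} D(X)={4,6,7,8,9,10}: Y {3,6,7,8,9,10}->{3,6}; Z {4,5,6,7,8,9}->{4,5,6,7}; X {4,6,7,8,9,10}->{7,8,9,10} => REVISION
Constraint 2 (Y != Z) on D(Y)={3,6} D(Z)={4,5,6,7}: no change => not a revision
Constraint 3 (V + Y = X) on D(V)={4,5,7,10} D(Y)={3,6} D(X)={7,8,9,10}: V {4,5,7,10}->{4,5,7}; X {7,8,9,10}->{7,8,10} => REVISION
Constraint 4 (Z < X) on D(Z)={4,5,6,7} D(X)={7,8,10}: no change => not a revision
Total revisions = 2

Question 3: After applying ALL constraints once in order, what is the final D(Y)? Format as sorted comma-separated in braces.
Answer: {3,6}

Derivation:
Constraint 1 (Y + Z = X) on D(Y)={3,6,7,8,9,10} D(Z)={4,5,6,7,8,9} D(X)={4,6,7,8,9,10}: Y {3,6,7,8,9,10}->{3,6}; Z {4,5,6,7,8,9}->{4,5,6,7}; X {4,6,7,8,9,10}->{7,8,9,10}
Constraint 2 (Y != Z) on D(Y)={3,6} D(Z)={4,5,6,7}: no change
Constraint 3 (V + Y = X) on D(V)={4,5,7,10} D(Y)={3,6} D(X)={7,8,9,10}: V {4,5,7,10}->{4,5,7}; X {7,8,9,10}->{7,8,10}
Constraint 4 (Z < X) on D(Z)={4,5,6,7} D(X)={7,8,10}: no change
So after all 4 constraints: D(Y) = {3,6}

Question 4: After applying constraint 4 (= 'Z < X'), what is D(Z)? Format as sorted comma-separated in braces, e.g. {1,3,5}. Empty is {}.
Constraint 1 (Y + Z = X) on D(Y)={3,6,7,8,9,10} D(Z)={4,5,6,7,8,9} D(X)={4,6,7,8,9,10}: Y {3,6,7,8,9,10}->{3,6}; Z {4,5,6,7,8,9}->{4,5,6,7}; X {4,6,7,8,9,10}->{7,8,9,10}
Constraint 2 (Y != Z) on D(Y)={3,6} D(Z)={4,5,6,7}: no change
Constraint 3 (V + Y = X) on D(V)={4,5,7,10} D(Y)={3,6} D(X)={7,8,9,10}: V {4,5,7,10}->{4,5,7}; X {7,8,9,10}->{7,8,10}
Constraint 4 (Z < X) on D(Z)={4,5,6,7} D(X)={7,8,10}: no change
So after constraint 4: D(Z) = {4,5,6,7}

Answer: {4,5,6,7}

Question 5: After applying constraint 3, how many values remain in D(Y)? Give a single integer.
Answer: 2

Derivation:
Constraint 1 (Y + Z = X) on D(Y)={3,6,7,8,9,10} D(Z)={4,5,6,7,8,9} D(X)={4,6,7,8,9,10}: Y {3,6,7,8,9,10}->{3,6}; Z {4,5,6,7,8,9}->{4,5,6,7}; X {4,6,7,8,9,10}->{7,8,9,10}
Constraint 2 (Y != Z) on D(Y)={3,6} D(Z)={4,5,6,7}: no change
Constraint 3 (V + Y = X) on D(V)={4,5,7,10} D(Y)={3,6} D(X)={7,8,9,10}: V {4,5,7,10}->{4,5,7}; X {7,8,9,10}->{7,8,10}
So after constraint 3: D(Y)={3,6}, size = 2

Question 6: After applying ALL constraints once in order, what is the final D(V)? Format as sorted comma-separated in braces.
Constraint 1 (Y + Z = X) on D(Y)={3,6,7,8,9,10} D(Z)={4,5,6,7,8,9} D(X)={4,6,7,8,9,10}: Y {3,6,7,8,9,10}->{3,6}; Z {4,5,6,7,8,9}->{4,5,6,7}; X {4,6,7,8,9,10}->{7,8,9,10}
Constraint 2 (Y != Z) on D(Y)={3,6} D(Z)={4,5,6,7}: no change
Constraint 3 (V + Y = X) on D(V)={4,5,7,10} D(Y)={3,6} D(X)={7,8,9,10}: V {4,5,7,10}->{4,5,7}; X {7,8,9,10}->{7,8,10}
Constraint 4 (Z < X) on D(Z)={4,5,6,7} D(X)={7,8,10}: no change
So after all 4 constraints: D(V) = {4,5,7}

Answer: {4,5,7}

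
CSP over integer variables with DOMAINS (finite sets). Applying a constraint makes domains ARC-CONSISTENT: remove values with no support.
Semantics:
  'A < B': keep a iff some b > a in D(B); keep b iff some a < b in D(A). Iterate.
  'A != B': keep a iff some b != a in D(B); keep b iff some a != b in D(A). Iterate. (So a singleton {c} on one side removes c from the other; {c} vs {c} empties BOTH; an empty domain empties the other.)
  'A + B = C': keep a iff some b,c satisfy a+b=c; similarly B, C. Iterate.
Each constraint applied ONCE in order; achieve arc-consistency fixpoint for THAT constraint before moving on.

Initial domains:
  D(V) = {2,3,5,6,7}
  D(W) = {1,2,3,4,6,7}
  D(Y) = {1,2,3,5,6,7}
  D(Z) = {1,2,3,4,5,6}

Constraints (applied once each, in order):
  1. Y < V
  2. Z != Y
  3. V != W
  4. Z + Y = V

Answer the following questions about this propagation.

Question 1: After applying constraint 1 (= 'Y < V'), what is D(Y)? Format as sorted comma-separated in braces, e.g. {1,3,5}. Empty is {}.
Constraint 1 (Y < V) on D(Y)={1,2,3,5,6,7} D(V)={2,3,5,6,7}: Y {1,2,3,5,6,7}->{1,2,3,5,6}
So after constraint 1: D(Y) = {1,2,3,5,6}

Answer: {1,2,3,5,6}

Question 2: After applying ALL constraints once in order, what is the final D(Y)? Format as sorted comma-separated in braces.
Answer: {1,2,3,5,6}

Derivation:
Constraint 1 (Y < V) on D(Y)={1,2,3,5,6,7} D(V)={2,3,5,6,7}: Y {1,2,3,5,6,7}->{1,2,3,5,6}
Constraint 2 (Z != Y) on D(Z)={1,2,3,4,5,6} D(Y)={1,2,3,5,6}: no change
Constraint 3 (V != W) on D(V)={2,3,5,6,7} D(W)={1,2,3,4,6,7}: no change
Constraint 4 (Z + Y = V) on D(Z)={1,2,3,4,5,6} D(Y)={1,2,3,5,6} D(V)={2,3,5,6,7}: no change
So after all 4 constraints: D(Y) = {1,2,3,5,6}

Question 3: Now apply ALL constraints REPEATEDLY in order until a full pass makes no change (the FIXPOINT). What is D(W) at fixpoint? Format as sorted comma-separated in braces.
pass 0 (initial): D(W)={1,2,3,4,6,7}
pass 1: Y {1,2,3,5,6,7}->{1,2,3,5,6}
pass 2: no change
Fixpoint after 2 passes: D(W) = {1,2,3,4,6,7}

Answer: {1,2,3,4,6,7}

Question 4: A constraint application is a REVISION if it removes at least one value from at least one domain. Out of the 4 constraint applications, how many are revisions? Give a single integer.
Answer: 1

Derivation:
Constraint 1 (Y < V) on D(Y)={1,2,3,5,6,7} D(V)={2,3,5,6,7}: Y {1,2,3,5,6,7}->{1,2,3,5,6} => REVISION
Constraint 2 (Z != Y) on D(Z)={1,2,3,4,5,6} D(Y)={1,2,3,5,6}: no change => not a revision
Constraint 3 (V != W) on D(V)={2,3,5,6,7} D(W)={1,2,3,4,6,7}: no change => not a revision
Constraint 4 (Z + Y = V) on D(Z)={1,2,3,4,5,6} D(Y)={1,2,3,5,6} D(V)={2,3,5,6,7}: no change => not a revision
Total revisions = 1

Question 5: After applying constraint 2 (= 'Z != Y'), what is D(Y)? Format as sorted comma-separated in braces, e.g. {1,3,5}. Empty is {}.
Answer: {1,2,3,5,6}

Derivation:
Constraint 1 (Y < V) on D(Y)={1,2,3,5,6,7} D(V)={2,3,5,6,7}: Y {1,2,3,5,6,7}->{1,2,3,5,6}
Constraint 2 (Z != Y) on D(Z)={1,2,3,4,5,6} D(Y)={1,2,3,5,6}: no change
So after constraint 2: D(Y) = {1,2,3,5,6}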